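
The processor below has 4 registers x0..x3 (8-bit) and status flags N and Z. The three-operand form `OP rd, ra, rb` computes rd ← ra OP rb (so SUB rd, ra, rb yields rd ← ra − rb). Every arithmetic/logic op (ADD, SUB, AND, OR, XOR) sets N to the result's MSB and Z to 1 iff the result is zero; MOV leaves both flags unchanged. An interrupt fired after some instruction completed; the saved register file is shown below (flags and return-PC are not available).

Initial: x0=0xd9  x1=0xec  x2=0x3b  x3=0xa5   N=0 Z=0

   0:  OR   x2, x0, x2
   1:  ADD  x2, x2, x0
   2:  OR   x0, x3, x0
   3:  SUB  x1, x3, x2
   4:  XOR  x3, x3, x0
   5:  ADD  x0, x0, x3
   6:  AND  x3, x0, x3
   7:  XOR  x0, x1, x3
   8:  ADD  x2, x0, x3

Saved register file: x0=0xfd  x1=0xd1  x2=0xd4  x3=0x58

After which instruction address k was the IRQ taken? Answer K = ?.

after  0: x0=0xd9 x1=0xec x2=0xfb x3=0xa5  N=1 Z=0
after  1: x0=0xd9 x1=0xec x2=0xd4 x3=0xa5  N=1 Z=0
after  2: x0=0xfd x1=0xec x2=0xd4 x3=0xa5  N=1 Z=0
after  3: x0=0xfd x1=0xd1 x2=0xd4 x3=0xa5  N=1 Z=0
after  4: x0=0xfd x1=0xd1 x2=0xd4 x3=0x58  N=0 Z=0
-- IRQ taken; context saved, return-PC = 5 --

K = 4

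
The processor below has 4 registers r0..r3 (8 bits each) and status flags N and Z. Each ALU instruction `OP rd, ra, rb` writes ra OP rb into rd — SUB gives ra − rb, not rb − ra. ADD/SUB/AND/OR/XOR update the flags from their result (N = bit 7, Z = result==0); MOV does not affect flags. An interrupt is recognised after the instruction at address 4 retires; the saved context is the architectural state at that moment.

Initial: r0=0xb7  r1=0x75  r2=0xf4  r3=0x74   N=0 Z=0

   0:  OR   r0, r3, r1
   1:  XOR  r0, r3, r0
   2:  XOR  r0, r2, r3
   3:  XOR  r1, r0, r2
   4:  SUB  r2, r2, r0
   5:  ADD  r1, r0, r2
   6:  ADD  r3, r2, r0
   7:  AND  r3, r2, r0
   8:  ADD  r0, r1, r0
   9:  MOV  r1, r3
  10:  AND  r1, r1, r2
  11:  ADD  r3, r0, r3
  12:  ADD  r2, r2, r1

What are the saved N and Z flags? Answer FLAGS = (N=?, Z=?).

after  0: r0=0x75 r1=0x75 r2=0xf4 r3=0x74  N=0 Z=0
after  1: r0=0x01 r1=0x75 r2=0xf4 r3=0x74  N=0 Z=0
after  2: r0=0x80 r1=0x75 r2=0xf4 r3=0x74  N=1 Z=0
after  3: r0=0x80 r1=0x74 r2=0xf4 r3=0x74  N=0 Z=0
after  4: r0=0x80 r1=0x74 r2=0x74 r3=0x74  N=0 Z=0
-- IRQ taken; context saved, return-PC = 5 --

FLAGS = (N=0, Z=0)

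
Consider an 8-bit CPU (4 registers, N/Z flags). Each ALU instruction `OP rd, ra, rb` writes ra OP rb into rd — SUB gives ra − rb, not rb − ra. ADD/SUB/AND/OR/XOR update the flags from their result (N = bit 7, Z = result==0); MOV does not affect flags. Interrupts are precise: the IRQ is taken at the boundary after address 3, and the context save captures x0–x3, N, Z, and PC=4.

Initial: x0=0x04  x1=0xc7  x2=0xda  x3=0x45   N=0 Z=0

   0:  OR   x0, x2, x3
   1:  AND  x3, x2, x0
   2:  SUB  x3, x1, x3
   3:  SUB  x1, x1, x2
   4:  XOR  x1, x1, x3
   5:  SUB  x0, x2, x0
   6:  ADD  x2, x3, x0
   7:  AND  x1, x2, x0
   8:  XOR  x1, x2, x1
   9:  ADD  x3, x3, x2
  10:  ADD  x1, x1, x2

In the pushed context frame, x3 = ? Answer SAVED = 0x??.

SAVED = 0xed

after  0: x0=0xdf x1=0xc7 x2=0xda x3=0x45  N=1 Z=0
after  1: x0=0xdf x1=0xc7 x2=0xda x3=0xda  N=1 Z=0
after  2: x0=0xdf x1=0xc7 x2=0xda x3=0xed  N=1 Z=0
after  3: x0=0xdf x1=0xed x2=0xda x3=0xed  N=1 Z=0
-- IRQ taken; context saved, return-PC = 4 --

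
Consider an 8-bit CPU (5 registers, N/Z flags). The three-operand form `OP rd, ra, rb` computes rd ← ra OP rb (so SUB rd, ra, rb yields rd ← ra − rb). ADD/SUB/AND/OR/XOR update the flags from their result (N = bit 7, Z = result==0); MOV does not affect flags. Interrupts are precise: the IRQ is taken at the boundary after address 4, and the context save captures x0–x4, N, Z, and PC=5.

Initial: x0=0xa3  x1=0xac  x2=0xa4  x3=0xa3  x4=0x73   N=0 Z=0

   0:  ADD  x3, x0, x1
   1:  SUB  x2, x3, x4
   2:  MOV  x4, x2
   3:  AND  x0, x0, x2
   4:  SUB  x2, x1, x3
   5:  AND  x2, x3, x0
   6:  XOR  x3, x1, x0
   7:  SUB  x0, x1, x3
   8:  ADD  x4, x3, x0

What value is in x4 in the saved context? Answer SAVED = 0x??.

SAVED = 0xdc

after  0: x0=0xa3 x1=0xac x2=0xa4 x3=0x4f x4=0x73  N=0 Z=0
after  1: x0=0xa3 x1=0xac x2=0xdc x3=0x4f x4=0x73  N=1 Z=0
after  2: x0=0xa3 x1=0xac x2=0xdc x3=0x4f x4=0xdc  N=1 Z=0
after  3: x0=0x80 x1=0xac x2=0xdc x3=0x4f x4=0xdc  N=1 Z=0
after  4: x0=0x80 x1=0xac x2=0x5d x3=0x4f x4=0xdc  N=0 Z=0
-- IRQ taken; context saved, return-PC = 5 --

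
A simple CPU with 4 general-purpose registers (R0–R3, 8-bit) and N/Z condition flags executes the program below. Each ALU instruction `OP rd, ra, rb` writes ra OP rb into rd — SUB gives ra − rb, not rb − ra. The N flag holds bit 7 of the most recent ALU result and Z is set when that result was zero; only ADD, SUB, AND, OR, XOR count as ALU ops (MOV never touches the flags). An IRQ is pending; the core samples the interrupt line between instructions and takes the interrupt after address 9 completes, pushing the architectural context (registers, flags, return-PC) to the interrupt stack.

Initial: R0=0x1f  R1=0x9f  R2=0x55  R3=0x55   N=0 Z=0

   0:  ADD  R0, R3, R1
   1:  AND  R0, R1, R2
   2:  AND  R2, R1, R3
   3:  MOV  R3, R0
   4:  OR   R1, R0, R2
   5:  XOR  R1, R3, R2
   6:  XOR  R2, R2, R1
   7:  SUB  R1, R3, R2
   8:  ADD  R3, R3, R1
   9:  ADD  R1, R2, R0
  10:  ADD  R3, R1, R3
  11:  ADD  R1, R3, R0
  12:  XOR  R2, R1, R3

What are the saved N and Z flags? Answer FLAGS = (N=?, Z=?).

after  0: R0=0xf4 R1=0x9f R2=0x55 R3=0x55  N=1 Z=0
after  1: R0=0x15 R1=0x9f R2=0x55 R3=0x55  N=0 Z=0
after  2: R0=0x15 R1=0x9f R2=0x15 R3=0x55  N=0 Z=0
after  3: R0=0x15 R1=0x9f R2=0x15 R3=0x15  N=0 Z=0
after  4: R0=0x15 R1=0x15 R2=0x15 R3=0x15  N=0 Z=0
after  5: R0=0x15 R1=0x00 R2=0x15 R3=0x15  N=0 Z=1
after  6: R0=0x15 R1=0x00 R2=0x15 R3=0x15  N=0 Z=0
after  7: R0=0x15 R1=0x00 R2=0x15 R3=0x15  N=0 Z=1
after  8: R0=0x15 R1=0x00 R2=0x15 R3=0x15  N=0 Z=0
after  9: R0=0x15 R1=0x2a R2=0x15 R3=0x15  N=0 Z=0
-- IRQ taken; context saved, return-PC = 10 --

FLAGS = (N=0, Z=0)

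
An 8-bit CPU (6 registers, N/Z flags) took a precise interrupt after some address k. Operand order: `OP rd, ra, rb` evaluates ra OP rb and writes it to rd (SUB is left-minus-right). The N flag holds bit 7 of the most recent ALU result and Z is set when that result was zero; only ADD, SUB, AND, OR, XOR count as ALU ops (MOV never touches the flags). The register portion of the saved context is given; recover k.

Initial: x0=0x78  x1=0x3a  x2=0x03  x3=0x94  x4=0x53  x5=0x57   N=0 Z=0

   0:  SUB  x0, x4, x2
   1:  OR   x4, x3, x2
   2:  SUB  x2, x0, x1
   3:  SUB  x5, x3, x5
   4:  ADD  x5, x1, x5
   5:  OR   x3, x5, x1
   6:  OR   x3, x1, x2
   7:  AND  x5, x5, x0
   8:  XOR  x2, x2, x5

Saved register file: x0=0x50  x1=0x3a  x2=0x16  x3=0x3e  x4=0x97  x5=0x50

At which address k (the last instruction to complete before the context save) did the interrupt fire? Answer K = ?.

K = 7

after  0: x0=0x50 x1=0x3a x2=0x03 x3=0x94 x4=0x53 x5=0x57  N=0 Z=0
after  1: x0=0x50 x1=0x3a x2=0x03 x3=0x94 x4=0x97 x5=0x57  N=1 Z=0
after  2: x0=0x50 x1=0x3a x2=0x16 x3=0x94 x4=0x97 x5=0x57  N=0 Z=0
after  3: x0=0x50 x1=0x3a x2=0x16 x3=0x94 x4=0x97 x5=0x3d  N=0 Z=0
after  4: x0=0x50 x1=0x3a x2=0x16 x3=0x94 x4=0x97 x5=0x77  N=0 Z=0
after  5: x0=0x50 x1=0x3a x2=0x16 x3=0x7f x4=0x97 x5=0x77  N=0 Z=0
after  6: x0=0x50 x1=0x3a x2=0x16 x3=0x3e x4=0x97 x5=0x77  N=0 Z=0
after  7: x0=0x50 x1=0x3a x2=0x16 x3=0x3e x4=0x97 x5=0x50  N=0 Z=0
-- IRQ taken; context saved, return-PC = 8 --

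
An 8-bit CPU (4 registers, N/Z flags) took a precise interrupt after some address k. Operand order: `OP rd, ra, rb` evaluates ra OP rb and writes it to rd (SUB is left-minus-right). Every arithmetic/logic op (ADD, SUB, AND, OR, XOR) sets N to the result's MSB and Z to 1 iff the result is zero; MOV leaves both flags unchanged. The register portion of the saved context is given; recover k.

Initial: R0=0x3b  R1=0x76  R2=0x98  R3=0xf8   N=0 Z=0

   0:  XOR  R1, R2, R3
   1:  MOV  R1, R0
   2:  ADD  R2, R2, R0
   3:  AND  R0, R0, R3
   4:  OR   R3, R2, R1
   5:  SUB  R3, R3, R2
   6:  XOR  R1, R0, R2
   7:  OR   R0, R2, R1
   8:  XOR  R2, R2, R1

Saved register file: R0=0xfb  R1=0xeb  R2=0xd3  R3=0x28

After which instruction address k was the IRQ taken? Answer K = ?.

after  0: R0=0x3b R1=0x60 R2=0x98 R3=0xf8  N=0 Z=0
after  1: R0=0x3b R1=0x3b R2=0x98 R3=0xf8  N=0 Z=0
after  2: R0=0x3b R1=0x3b R2=0xd3 R3=0xf8  N=1 Z=0
after  3: R0=0x38 R1=0x3b R2=0xd3 R3=0xf8  N=0 Z=0
after  4: R0=0x38 R1=0x3b R2=0xd3 R3=0xfb  N=1 Z=0
after  5: R0=0x38 R1=0x3b R2=0xd3 R3=0x28  N=0 Z=0
after  6: R0=0x38 R1=0xeb R2=0xd3 R3=0x28  N=1 Z=0
after  7: R0=0xfb R1=0xeb R2=0xd3 R3=0x28  N=1 Z=0
-- IRQ taken; context saved, return-PC = 8 --

K = 7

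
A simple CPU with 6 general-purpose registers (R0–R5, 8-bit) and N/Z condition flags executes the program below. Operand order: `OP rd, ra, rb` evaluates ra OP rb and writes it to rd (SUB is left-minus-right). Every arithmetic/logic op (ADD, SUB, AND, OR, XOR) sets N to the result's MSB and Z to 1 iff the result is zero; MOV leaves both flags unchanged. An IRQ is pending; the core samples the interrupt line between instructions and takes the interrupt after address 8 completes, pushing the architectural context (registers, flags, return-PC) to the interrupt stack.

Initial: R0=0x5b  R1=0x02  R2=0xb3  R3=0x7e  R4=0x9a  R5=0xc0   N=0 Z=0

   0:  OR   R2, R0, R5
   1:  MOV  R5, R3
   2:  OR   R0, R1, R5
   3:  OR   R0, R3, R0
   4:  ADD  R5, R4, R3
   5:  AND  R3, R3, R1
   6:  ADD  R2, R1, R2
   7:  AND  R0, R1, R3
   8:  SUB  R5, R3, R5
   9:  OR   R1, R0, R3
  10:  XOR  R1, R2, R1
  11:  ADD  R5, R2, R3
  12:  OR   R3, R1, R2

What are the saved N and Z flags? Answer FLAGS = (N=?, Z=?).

FLAGS = (N=1, Z=0)

after  0: R0=0x5b R1=0x02 R2=0xdb R3=0x7e R4=0x9a R5=0xc0  N=1 Z=0
after  1: R0=0x5b R1=0x02 R2=0xdb R3=0x7e R4=0x9a R5=0x7e  N=1 Z=0
after  2: R0=0x7e R1=0x02 R2=0xdb R3=0x7e R4=0x9a R5=0x7e  N=0 Z=0
after  3: R0=0x7e R1=0x02 R2=0xdb R3=0x7e R4=0x9a R5=0x7e  N=0 Z=0
after  4: R0=0x7e R1=0x02 R2=0xdb R3=0x7e R4=0x9a R5=0x18  N=0 Z=0
after  5: R0=0x7e R1=0x02 R2=0xdb R3=0x02 R4=0x9a R5=0x18  N=0 Z=0
after  6: R0=0x7e R1=0x02 R2=0xdd R3=0x02 R4=0x9a R5=0x18  N=1 Z=0
after  7: R0=0x02 R1=0x02 R2=0xdd R3=0x02 R4=0x9a R5=0x18  N=0 Z=0
after  8: R0=0x02 R1=0x02 R2=0xdd R3=0x02 R4=0x9a R5=0xea  N=1 Z=0
-- IRQ taken; context saved, return-PC = 9 --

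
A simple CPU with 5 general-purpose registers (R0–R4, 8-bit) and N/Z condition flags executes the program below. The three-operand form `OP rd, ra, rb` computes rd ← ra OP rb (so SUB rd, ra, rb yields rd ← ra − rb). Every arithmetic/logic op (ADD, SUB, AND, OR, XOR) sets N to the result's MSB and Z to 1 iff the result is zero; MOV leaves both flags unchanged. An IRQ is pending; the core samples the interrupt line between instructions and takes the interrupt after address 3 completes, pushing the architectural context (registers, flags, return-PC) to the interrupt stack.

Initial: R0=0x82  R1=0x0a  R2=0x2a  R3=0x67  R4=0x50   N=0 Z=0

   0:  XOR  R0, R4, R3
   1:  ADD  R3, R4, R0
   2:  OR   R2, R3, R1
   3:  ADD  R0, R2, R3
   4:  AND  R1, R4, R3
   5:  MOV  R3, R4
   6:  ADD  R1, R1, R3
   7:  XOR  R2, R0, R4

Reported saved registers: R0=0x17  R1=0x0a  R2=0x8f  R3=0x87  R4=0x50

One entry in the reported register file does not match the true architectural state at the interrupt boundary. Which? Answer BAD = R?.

after  0: R0=0x37 R1=0x0a R2=0x2a R3=0x67 R4=0x50  N=0 Z=0
after  1: R0=0x37 R1=0x0a R2=0x2a R3=0x87 R4=0x50  N=1 Z=0
after  2: R0=0x37 R1=0x0a R2=0x8f R3=0x87 R4=0x50  N=1 Z=0
after  3: R0=0x16 R1=0x0a R2=0x8f R3=0x87 R4=0x50  N=0 Z=0
-- IRQ taken; context saved, return-PC = 4 --
mismatch: R0: reported 0x17 vs actual 0x16

BAD = R0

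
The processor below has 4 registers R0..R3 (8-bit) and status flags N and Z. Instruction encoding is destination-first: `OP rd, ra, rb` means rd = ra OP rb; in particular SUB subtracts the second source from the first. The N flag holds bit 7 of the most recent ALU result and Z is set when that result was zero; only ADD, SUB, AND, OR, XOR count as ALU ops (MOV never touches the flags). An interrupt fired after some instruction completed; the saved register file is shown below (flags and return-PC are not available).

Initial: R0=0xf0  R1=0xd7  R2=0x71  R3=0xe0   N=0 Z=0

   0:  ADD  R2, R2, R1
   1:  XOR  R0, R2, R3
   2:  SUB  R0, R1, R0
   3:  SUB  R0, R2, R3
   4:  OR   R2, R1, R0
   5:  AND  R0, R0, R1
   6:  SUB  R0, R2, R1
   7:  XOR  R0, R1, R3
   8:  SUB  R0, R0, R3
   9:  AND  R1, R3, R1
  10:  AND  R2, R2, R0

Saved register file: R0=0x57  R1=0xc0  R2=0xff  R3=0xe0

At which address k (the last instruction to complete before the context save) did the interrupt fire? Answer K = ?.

K = 9

after  0: R0=0xf0 R1=0xd7 R2=0x48 R3=0xe0  N=0 Z=0
after  1: R0=0xa8 R1=0xd7 R2=0x48 R3=0xe0  N=1 Z=0
after  2: R0=0x2f R1=0xd7 R2=0x48 R3=0xe0  N=0 Z=0
after  3: R0=0x68 R1=0xd7 R2=0x48 R3=0xe0  N=0 Z=0
after  4: R0=0x68 R1=0xd7 R2=0xff R3=0xe0  N=1 Z=0
after  5: R0=0x40 R1=0xd7 R2=0xff R3=0xe0  N=0 Z=0
after  6: R0=0x28 R1=0xd7 R2=0xff R3=0xe0  N=0 Z=0
after  7: R0=0x37 R1=0xd7 R2=0xff R3=0xe0  N=0 Z=0
after  8: R0=0x57 R1=0xd7 R2=0xff R3=0xe0  N=0 Z=0
after  9: R0=0x57 R1=0xc0 R2=0xff R3=0xe0  N=1 Z=0
-- IRQ taken; context saved, return-PC = 10 --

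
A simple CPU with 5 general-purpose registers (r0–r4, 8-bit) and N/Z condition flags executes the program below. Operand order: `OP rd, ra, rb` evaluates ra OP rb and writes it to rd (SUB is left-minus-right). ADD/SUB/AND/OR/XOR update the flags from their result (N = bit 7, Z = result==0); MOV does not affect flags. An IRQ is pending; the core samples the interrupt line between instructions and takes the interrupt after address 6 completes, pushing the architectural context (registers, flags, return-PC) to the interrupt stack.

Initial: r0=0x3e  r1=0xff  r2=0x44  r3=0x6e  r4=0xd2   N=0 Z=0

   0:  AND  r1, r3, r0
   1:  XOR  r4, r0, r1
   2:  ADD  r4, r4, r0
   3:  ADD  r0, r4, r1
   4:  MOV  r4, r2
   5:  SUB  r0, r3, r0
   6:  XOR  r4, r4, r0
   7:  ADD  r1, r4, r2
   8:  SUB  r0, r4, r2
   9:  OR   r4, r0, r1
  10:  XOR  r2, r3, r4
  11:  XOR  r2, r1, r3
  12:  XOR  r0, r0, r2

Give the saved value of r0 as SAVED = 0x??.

after  0: r0=0x3e r1=0x2e r2=0x44 r3=0x6e r4=0xd2  N=0 Z=0
after  1: r0=0x3e r1=0x2e r2=0x44 r3=0x6e r4=0x10  N=0 Z=0
after  2: r0=0x3e r1=0x2e r2=0x44 r3=0x6e r4=0x4e  N=0 Z=0
after  3: r0=0x7c r1=0x2e r2=0x44 r3=0x6e r4=0x4e  N=0 Z=0
after  4: r0=0x7c r1=0x2e r2=0x44 r3=0x6e r4=0x44  N=0 Z=0
after  5: r0=0xf2 r1=0x2e r2=0x44 r3=0x6e r4=0x44  N=1 Z=0
after  6: r0=0xf2 r1=0x2e r2=0x44 r3=0x6e r4=0xb6  N=1 Z=0
-- IRQ taken; context saved, return-PC = 7 --

SAVED = 0xf2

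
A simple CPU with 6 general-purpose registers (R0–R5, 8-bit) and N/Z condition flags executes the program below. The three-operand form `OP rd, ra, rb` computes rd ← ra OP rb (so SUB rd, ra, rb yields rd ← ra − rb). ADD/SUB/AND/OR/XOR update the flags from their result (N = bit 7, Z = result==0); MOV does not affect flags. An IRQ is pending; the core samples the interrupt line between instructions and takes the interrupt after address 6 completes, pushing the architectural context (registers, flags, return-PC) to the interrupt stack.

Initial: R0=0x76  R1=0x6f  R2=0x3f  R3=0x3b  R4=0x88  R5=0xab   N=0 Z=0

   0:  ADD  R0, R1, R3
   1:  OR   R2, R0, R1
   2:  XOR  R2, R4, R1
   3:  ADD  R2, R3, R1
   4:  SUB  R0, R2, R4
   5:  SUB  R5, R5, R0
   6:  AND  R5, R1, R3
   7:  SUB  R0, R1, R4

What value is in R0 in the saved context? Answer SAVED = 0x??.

after  0: R0=0xaa R1=0x6f R2=0x3f R3=0x3b R4=0x88 R5=0xab  N=1 Z=0
after  1: R0=0xaa R1=0x6f R2=0xef R3=0x3b R4=0x88 R5=0xab  N=1 Z=0
after  2: R0=0xaa R1=0x6f R2=0xe7 R3=0x3b R4=0x88 R5=0xab  N=1 Z=0
after  3: R0=0xaa R1=0x6f R2=0xaa R3=0x3b R4=0x88 R5=0xab  N=1 Z=0
after  4: R0=0x22 R1=0x6f R2=0xaa R3=0x3b R4=0x88 R5=0xab  N=0 Z=0
after  5: R0=0x22 R1=0x6f R2=0xaa R3=0x3b R4=0x88 R5=0x89  N=1 Z=0
after  6: R0=0x22 R1=0x6f R2=0xaa R3=0x3b R4=0x88 R5=0x2b  N=0 Z=0
-- IRQ taken; context saved, return-PC = 7 --

SAVED = 0x22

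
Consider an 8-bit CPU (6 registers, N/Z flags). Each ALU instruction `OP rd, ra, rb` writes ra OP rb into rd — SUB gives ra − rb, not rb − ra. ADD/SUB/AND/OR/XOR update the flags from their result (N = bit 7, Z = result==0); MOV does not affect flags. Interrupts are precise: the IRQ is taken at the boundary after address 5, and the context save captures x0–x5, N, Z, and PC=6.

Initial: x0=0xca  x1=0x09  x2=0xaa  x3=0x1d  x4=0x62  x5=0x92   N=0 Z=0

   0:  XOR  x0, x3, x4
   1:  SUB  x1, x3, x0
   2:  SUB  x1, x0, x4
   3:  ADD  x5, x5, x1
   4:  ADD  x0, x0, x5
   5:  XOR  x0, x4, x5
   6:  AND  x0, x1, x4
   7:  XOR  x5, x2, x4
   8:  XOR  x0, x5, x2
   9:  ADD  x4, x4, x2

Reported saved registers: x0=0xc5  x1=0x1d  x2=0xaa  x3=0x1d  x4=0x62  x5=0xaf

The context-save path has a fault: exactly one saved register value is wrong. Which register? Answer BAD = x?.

after  0: x0=0x7f x1=0x09 x2=0xaa x3=0x1d x4=0x62 x5=0x92  N=0 Z=0
after  1: x0=0x7f x1=0x9e x2=0xaa x3=0x1d x4=0x62 x5=0x92  N=1 Z=0
after  2: x0=0x7f x1=0x1d x2=0xaa x3=0x1d x4=0x62 x5=0x92  N=0 Z=0
after  3: x0=0x7f x1=0x1d x2=0xaa x3=0x1d x4=0x62 x5=0xaf  N=1 Z=0
after  4: x0=0x2e x1=0x1d x2=0xaa x3=0x1d x4=0x62 x5=0xaf  N=0 Z=0
after  5: x0=0xcd x1=0x1d x2=0xaa x3=0x1d x4=0x62 x5=0xaf  N=1 Z=0
-- IRQ taken; context saved, return-PC = 6 --
mismatch: x0: reported 0xc5 vs actual 0xcd

BAD = x0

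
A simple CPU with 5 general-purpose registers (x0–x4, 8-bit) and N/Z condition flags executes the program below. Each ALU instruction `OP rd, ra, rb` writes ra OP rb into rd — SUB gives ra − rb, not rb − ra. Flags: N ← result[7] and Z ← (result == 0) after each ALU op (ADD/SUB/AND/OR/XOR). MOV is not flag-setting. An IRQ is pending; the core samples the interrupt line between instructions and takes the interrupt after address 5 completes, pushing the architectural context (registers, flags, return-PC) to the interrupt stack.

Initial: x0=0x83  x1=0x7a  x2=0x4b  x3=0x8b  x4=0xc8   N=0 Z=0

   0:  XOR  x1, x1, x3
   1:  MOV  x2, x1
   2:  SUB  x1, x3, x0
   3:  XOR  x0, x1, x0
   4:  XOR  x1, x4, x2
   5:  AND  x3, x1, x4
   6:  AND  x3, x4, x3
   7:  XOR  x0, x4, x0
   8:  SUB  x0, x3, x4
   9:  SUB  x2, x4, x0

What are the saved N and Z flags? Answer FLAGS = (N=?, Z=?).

FLAGS = (N=0, Z=0)

after  0: x0=0x83 x1=0xf1 x2=0x4b x3=0x8b x4=0xc8  N=1 Z=0
after  1: x0=0x83 x1=0xf1 x2=0xf1 x3=0x8b x4=0xc8  N=1 Z=0
after  2: x0=0x83 x1=0x08 x2=0xf1 x3=0x8b x4=0xc8  N=0 Z=0
after  3: x0=0x8b x1=0x08 x2=0xf1 x3=0x8b x4=0xc8  N=1 Z=0
after  4: x0=0x8b x1=0x39 x2=0xf1 x3=0x8b x4=0xc8  N=0 Z=0
after  5: x0=0x8b x1=0x39 x2=0xf1 x3=0x08 x4=0xc8  N=0 Z=0
-- IRQ taken; context saved, return-PC = 6 --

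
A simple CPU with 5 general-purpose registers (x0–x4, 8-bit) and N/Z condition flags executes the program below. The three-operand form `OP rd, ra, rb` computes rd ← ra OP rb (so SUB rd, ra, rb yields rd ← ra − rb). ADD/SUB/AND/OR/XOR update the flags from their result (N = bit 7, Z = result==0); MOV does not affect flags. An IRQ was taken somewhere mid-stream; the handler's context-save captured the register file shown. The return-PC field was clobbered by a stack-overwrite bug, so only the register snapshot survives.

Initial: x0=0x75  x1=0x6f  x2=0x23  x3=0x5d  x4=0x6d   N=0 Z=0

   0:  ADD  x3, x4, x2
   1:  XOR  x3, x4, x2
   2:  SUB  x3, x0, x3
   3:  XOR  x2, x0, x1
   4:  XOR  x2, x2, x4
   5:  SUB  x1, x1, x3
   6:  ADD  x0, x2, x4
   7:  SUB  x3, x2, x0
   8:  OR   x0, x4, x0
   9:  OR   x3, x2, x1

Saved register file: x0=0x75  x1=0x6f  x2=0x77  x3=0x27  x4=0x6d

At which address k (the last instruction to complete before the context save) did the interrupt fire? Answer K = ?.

after  0: x0=0x75 x1=0x6f x2=0x23 x3=0x90 x4=0x6d  N=1 Z=0
after  1: x0=0x75 x1=0x6f x2=0x23 x3=0x4e x4=0x6d  N=0 Z=0
after  2: x0=0x75 x1=0x6f x2=0x23 x3=0x27 x4=0x6d  N=0 Z=0
after  3: x0=0x75 x1=0x6f x2=0x1a x3=0x27 x4=0x6d  N=0 Z=0
after  4: x0=0x75 x1=0x6f x2=0x77 x3=0x27 x4=0x6d  N=0 Z=0
-- IRQ taken; context saved, return-PC = 5 --

K = 4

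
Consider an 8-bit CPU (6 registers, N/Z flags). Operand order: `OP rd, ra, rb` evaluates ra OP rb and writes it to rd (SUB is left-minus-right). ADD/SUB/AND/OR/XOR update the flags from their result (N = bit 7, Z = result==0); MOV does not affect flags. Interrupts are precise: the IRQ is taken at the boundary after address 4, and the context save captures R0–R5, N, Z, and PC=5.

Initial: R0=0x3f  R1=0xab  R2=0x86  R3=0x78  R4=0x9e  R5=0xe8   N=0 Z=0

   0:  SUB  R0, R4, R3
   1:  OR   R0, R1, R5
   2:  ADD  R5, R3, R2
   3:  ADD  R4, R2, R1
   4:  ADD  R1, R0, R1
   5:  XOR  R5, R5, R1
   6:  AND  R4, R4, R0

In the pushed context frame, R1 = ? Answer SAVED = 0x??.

after  0: R0=0x26 R1=0xab R2=0x86 R3=0x78 R4=0x9e R5=0xe8  N=0 Z=0
after  1: R0=0xeb R1=0xab R2=0x86 R3=0x78 R4=0x9e R5=0xe8  N=1 Z=0
after  2: R0=0xeb R1=0xab R2=0x86 R3=0x78 R4=0x9e R5=0xfe  N=1 Z=0
after  3: R0=0xeb R1=0xab R2=0x86 R3=0x78 R4=0x31 R5=0xfe  N=0 Z=0
after  4: R0=0xeb R1=0x96 R2=0x86 R3=0x78 R4=0x31 R5=0xfe  N=1 Z=0
-- IRQ taken; context saved, return-PC = 5 --

SAVED = 0x96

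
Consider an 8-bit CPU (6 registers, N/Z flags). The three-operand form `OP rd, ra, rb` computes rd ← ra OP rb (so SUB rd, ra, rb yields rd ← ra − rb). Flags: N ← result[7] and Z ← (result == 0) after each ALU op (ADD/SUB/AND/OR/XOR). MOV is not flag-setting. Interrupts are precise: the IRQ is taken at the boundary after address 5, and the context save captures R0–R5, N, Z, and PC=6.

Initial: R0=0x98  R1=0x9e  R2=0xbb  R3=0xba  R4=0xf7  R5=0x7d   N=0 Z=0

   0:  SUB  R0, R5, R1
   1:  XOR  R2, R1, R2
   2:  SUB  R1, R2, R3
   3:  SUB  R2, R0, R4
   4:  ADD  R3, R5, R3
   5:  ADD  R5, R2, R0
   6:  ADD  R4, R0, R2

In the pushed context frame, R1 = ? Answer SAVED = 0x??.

SAVED = 0x6b

after  0: R0=0xdf R1=0x9e R2=0xbb R3=0xba R4=0xf7 R5=0x7d  N=1 Z=0
after  1: R0=0xdf R1=0x9e R2=0x25 R3=0xba R4=0xf7 R5=0x7d  N=0 Z=0
after  2: R0=0xdf R1=0x6b R2=0x25 R3=0xba R4=0xf7 R5=0x7d  N=0 Z=0
after  3: R0=0xdf R1=0x6b R2=0xe8 R3=0xba R4=0xf7 R5=0x7d  N=1 Z=0
after  4: R0=0xdf R1=0x6b R2=0xe8 R3=0x37 R4=0xf7 R5=0x7d  N=0 Z=0
after  5: R0=0xdf R1=0x6b R2=0xe8 R3=0x37 R4=0xf7 R5=0xc7  N=1 Z=0
-- IRQ taken; context saved, return-PC = 6 --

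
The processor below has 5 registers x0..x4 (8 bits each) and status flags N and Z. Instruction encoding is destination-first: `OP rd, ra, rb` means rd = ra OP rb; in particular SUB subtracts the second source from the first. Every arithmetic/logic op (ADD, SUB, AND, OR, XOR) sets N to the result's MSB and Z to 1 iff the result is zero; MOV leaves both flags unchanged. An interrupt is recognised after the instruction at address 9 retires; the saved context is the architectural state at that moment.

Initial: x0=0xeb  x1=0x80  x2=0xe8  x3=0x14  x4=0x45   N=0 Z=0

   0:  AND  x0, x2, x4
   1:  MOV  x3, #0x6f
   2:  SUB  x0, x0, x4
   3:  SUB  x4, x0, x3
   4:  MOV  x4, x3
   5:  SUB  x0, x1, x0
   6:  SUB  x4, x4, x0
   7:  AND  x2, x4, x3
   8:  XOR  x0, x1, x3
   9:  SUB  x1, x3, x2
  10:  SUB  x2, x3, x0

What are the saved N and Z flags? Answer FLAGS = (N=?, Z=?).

after  0: x0=0x40 x1=0x80 x2=0xe8 x3=0x14 x4=0x45  N=0 Z=0
after  1: x0=0x40 x1=0x80 x2=0xe8 x3=0x6f x4=0x45  N=0 Z=0
after  2: x0=0xfb x1=0x80 x2=0xe8 x3=0x6f x4=0x45  N=1 Z=0
after  3: x0=0xfb x1=0x80 x2=0xe8 x3=0x6f x4=0x8c  N=1 Z=0
after  4: x0=0xfb x1=0x80 x2=0xe8 x3=0x6f x4=0x6f  N=1 Z=0
after  5: x0=0x85 x1=0x80 x2=0xe8 x3=0x6f x4=0x6f  N=1 Z=0
after  6: x0=0x85 x1=0x80 x2=0xe8 x3=0x6f x4=0xea  N=1 Z=0
after  7: x0=0x85 x1=0x80 x2=0x6a x3=0x6f x4=0xea  N=0 Z=0
after  8: x0=0xef x1=0x80 x2=0x6a x3=0x6f x4=0xea  N=1 Z=0
after  9: x0=0xef x1=0x05 x2=0x6a x3=0x6f x4=0xea  N=0 Z=0
-- IRQ taken; context saved, return-PC = 10 --

FLAGS = (N=0, Z=0)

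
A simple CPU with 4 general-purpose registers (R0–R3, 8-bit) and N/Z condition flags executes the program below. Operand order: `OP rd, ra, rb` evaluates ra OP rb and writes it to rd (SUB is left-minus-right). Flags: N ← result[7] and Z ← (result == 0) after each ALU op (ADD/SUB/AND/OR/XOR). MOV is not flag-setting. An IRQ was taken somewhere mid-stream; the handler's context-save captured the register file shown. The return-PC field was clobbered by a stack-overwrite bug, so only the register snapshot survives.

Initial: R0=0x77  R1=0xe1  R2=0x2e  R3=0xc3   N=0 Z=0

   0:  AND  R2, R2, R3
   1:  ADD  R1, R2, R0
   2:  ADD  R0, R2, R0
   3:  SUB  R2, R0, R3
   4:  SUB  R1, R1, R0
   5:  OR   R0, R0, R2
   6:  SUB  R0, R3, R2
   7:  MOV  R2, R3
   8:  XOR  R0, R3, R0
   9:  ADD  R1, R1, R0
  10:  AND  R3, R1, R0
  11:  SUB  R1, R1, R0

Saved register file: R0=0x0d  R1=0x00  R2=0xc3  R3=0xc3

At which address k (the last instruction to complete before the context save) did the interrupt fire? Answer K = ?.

K = 7

after  0: R0=0x77 R1=0xe1 R2=0x02 R3=0xc3  N=0 Z=0
after  1: R0=0x77 R1=0x79 R2=0x02 R3=0xc3  N=0 Z=0
after  2: R0=0x79 R1=0x79 R2=0x02 R3=0xc3  N=0 Z=0
after  3: R0=0x79 R1=0x79 R2=0xb6 R3=0xc3  N=1 Z=0
after  4: R0=0x79 R1=0x00 R2=0xb6 R3=0xc3  N=0 Z=1
after  5: R0=0xff R1=0x00 R2=0xb6 R3=0xc3  N=1 Z=0
after  6: R0=0x0d R1=0x00 R2=0xb6 R3=0xc3  N=0 Z=0
after  7: R0=0x0d R1=0x00 R2=0xc3 R3=0xc3  N=0 Z=0
-- IRQ taken; context saved, return-PC = 8 --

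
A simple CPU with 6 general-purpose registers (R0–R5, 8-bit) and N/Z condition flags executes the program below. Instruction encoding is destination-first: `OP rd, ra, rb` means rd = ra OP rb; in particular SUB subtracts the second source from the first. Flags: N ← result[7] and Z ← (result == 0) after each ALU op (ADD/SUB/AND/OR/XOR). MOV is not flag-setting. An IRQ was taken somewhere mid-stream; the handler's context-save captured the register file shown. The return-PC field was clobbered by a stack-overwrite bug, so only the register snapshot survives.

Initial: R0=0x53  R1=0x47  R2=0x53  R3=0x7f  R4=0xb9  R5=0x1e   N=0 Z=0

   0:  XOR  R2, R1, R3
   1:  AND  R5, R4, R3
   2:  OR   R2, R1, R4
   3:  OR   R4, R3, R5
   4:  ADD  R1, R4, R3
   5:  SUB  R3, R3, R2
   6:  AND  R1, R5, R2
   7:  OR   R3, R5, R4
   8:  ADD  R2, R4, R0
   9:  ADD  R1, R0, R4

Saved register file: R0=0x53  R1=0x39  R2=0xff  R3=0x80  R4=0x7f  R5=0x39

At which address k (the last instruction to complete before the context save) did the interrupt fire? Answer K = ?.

K = 6

after  0: R0=0x53 R1=0x47 R2=0x38 R3=0x7f R4=0xb9 R5=0x1e  N=0 Z=0
after  1: R0=0x53 R1=0x47 R2=0x38 R3=0x7f R4=0xb9 R5=0x39  N=0 Z=0
after  2: R0=0x53 R1=0x47 R2=0xff R3=0x7f R4=0xb9 R5=0x39  N=1 Z=0
after  3: R0=0x53 R1=0x47 R2=0xff R3=0x7f R4=0x7f R5=0x39  N=0 Z=0
after  4: R0=0x53 R1=0xfe R2=0xff R3=0x7f R4=0x7f R5=0x39  N=1 Z=0
after  5: R0=0x53 R1=0xfe R2=0xff R3=0x80 R4=0x7f R5=0x39  N=1 Z=0
after  6: R0=0x53 R1=0x39 R2=0xff R3=0x80 R4=0x7f R5=0x39  N=0 Z=0
-- IRQ taken; context saved, return-PC = 7 --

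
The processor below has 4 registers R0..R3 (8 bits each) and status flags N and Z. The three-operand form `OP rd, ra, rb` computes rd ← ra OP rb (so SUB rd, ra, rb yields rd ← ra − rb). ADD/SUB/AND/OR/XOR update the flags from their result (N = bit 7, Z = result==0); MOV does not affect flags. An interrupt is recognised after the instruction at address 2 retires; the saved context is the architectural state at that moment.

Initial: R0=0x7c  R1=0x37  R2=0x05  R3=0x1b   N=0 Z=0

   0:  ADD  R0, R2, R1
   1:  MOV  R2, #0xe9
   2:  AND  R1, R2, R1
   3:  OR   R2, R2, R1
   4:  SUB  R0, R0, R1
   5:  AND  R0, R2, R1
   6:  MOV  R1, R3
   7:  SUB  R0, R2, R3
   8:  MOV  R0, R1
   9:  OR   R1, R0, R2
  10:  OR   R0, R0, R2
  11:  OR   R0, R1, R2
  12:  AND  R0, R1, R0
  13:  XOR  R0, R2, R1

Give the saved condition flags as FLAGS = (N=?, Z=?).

FLAGS = (N=0, Z=0)

after  0: R0=0x3c R1=0x37 R2=0x05 R3=0x1b  N=0 Z=0
after  1: R0=0x3c R1=0x37 R2=0xe9 R3=0x1b  N=0 Z=0
after  2: R0=0x3c R1=0x21 R2=0xe9 R3=0x1b  N=0 Z=0
-- IRQ taken; context saved, return-PC = 3 --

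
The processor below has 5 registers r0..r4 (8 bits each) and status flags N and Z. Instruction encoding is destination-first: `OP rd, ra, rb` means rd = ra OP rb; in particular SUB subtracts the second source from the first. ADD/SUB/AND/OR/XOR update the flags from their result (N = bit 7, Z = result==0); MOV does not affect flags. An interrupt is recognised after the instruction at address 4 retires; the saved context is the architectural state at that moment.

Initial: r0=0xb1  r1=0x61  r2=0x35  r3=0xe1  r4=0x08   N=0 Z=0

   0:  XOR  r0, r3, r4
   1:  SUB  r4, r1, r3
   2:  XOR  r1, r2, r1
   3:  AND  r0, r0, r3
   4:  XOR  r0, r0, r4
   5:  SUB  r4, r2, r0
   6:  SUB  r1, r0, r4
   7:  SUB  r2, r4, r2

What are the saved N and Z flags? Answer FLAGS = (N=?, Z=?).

FLAGS = (N=0, Z=0)

after  0: r0=0xe9 r1=0x61 r2=0x35 r3=0xe1 r4=0x08  N=1 Z=0
after  1: r0=0xe9 r1=0x61 r2=0x35 r3=0xe1 r4=0x80  N=1 Z=0
after  2: r0=0xe9 r1=0x54 r2=0x35 r3=0xe1 r4=0x80  N=0 Z=0
after  3: r0=0xe1 r1=0x54 r2=0x35 r3=0xe1 r4=0x80  N=1 Z=0
after  4: r0=0x61 r1=0x54 r2=0x35 r3=0xe1 r4=0x80  N=0 Z=0
-- IRQ taken; context saved, return-PC = 5 --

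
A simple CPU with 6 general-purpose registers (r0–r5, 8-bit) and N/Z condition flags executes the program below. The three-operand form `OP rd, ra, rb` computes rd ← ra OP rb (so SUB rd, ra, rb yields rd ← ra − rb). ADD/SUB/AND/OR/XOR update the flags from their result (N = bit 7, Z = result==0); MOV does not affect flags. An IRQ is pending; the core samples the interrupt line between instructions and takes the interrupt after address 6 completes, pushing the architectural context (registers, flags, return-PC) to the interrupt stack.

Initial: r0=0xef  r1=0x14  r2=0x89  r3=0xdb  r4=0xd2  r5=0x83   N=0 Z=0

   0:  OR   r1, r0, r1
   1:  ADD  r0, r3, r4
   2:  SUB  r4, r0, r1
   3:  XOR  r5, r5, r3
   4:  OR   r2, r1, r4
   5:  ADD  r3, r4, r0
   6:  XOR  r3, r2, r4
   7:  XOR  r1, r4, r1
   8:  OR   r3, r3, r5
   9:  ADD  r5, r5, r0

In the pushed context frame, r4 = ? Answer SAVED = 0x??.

SAVED = 0xae

after  0: r0=0xef r1=0xff r2=0x89 r3=0xdb r4=0xd2 r5=0x83  N=1 Z=0
after  1: r0=0xad r1=0xff r2=0x89 r3=0xdb r4=0xd2 r5=0x83  N=1 Z=0
after  2: r0=0xad r1=0xff r2=0x89 r3=0xdb r4=0xae r5=0x83  N=1 Z=0
after  3: r0=0xad r1=0xff r2=0x89 r3=0xdb r4=0xae r5=0x58  N=0 Z=0
after  4: r0=0xad r1=0xff r2=0xff r3=0xdb r4=0xae r5=0x58  N=1 Z=0
after  5: r0=0xad r1=0xff r2=0xff r3=0x5b r4=0xae r5=0x58  N=0 Z=0
after  6: r0=0xad r1=0xff r2=0xff r3=0x51 r4=0xae r5=0x58  N=0 Z=0
-- IRQ taken; context saved, return-PC = 7 --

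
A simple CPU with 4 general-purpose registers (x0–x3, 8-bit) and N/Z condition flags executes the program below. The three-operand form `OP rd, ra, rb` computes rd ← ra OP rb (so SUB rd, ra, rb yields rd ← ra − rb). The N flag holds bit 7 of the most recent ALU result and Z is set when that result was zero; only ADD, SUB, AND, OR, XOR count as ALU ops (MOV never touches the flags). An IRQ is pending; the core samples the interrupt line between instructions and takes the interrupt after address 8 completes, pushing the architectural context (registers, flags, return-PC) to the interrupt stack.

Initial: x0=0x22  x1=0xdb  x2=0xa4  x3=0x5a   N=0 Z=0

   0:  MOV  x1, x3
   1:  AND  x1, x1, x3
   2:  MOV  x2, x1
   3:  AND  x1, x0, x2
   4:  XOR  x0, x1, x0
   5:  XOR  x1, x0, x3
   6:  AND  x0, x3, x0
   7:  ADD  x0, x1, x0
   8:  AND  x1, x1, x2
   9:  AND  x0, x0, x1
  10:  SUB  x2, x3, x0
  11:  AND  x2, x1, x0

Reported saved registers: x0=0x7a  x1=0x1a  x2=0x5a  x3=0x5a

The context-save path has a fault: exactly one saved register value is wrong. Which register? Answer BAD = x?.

after  0: x0=0x22 x1=0x5a x2=0xa4 x3=0x5a  N=0 Z=0
after  1: x0=0x22 x1=0x5a x2=0xa4 x3=0x5a  N=0 Z=0
after  2: x0=0x22 x1=0x5a x2=0x5a x3=0x5a  N=0 Z=0
after  3: x0=0x22 x1=0x02 x2=0x5a x3=0x5a  N=0 Z=0
after  4: x0=0x20 x1=0x02 x2=0x5a x3=0x5a  N=0 Z=0
after  5: x0=0x20 x1=0x7a x2=0x5a x3=0x5a  N=0 Z=0
after  6: x0=0x00 x1=0x7a x2=0x5a x3=0x5a  N=0 Z=1
after  7: x0=0x7a x1=0x7a x2=0x5a x3=0x5a  N=0 Z=0
after  8: x0=0x7a x1=0x5a x2=0x5a x3=0x5a  N=0 Z=0
-- IRQ taken; context saved, return-PC = 9 --
mismatch: x1: reported 0x1a vs actual 0x5a

BAD = x1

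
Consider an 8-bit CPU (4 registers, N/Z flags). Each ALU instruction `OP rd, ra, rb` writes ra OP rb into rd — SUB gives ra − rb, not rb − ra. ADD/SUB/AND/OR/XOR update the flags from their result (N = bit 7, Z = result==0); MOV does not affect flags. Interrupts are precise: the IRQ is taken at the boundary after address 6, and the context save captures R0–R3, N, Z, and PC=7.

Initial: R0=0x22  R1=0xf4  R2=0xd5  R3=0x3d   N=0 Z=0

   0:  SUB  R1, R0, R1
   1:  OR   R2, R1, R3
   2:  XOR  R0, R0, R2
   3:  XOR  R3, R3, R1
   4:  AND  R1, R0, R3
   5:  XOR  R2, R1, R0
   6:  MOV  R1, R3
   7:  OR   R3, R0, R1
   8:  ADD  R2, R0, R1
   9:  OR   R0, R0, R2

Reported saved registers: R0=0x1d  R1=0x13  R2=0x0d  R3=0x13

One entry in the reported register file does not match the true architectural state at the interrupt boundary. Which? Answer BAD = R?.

after  0: R0=0x22 R1=0x2e R2=0xd5 R3=0x3d  N=0 Z=0
after  1: R0=0x22 R1=0x2e R2=0x3f R3=0x3d  N=0 Z=0
after  2: R0=0x1d R1=0x2e R2=0x3f R3=0x3d  N=0 Z=0
after  3: R0=0x1d R1=0x2e R2=0x3f R3=0x13  N=0 Z=0
after  4: R0=0x1d R1=0x11 R2=0x3f R3=0x13  N=0 Z=0
after  5: R0=0x1d R1=0x11 R2=0x0c R3=0x13  N=0 Z=0
after  6: R0=0x1d R1=0x13 R2=0x0c R3=0x13  N=0 Z=0
-- IRQ taken; context saved, return-PC = 7 --
mismatch: R2: reported 0x0d vs actual 0x0c

BAD = R2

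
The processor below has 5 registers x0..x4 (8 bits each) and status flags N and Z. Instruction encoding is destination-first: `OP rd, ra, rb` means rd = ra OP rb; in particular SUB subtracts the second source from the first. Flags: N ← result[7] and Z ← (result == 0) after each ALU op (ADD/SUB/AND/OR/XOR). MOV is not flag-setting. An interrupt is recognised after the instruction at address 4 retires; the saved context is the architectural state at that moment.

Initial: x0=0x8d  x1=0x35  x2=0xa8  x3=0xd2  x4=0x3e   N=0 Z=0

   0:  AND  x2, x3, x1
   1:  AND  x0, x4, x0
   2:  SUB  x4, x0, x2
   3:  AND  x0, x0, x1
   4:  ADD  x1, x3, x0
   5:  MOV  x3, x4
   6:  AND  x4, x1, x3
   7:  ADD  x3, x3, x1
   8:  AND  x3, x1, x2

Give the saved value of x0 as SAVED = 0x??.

after  0: x0=0x8d x1=0x35 x2=0x10 x3=0xd2 x4=0x3e  N=0 Z=0
after  1: x0=0x0c x1=0x35 x2=0x10 x3=0xd2 x4=0x3e  N=0 Z=0
after  2: x0=0x0c x1=0x35 x2=0x10 x3=0xd2 x4=0xfc  N=1 Z=0
after  3: x0=0x04 x1=0x35 x2=0x10 x3=0xd2 x4=0xfc  N=0 Z=0
after  4: x0=0x04 x1=0xd6 x2=0x10 x3=0xd2 x4=0xfc  N=1 Z=0
-- IRQ taken; context saved, return-PC = 5 --

SAVED = 0x04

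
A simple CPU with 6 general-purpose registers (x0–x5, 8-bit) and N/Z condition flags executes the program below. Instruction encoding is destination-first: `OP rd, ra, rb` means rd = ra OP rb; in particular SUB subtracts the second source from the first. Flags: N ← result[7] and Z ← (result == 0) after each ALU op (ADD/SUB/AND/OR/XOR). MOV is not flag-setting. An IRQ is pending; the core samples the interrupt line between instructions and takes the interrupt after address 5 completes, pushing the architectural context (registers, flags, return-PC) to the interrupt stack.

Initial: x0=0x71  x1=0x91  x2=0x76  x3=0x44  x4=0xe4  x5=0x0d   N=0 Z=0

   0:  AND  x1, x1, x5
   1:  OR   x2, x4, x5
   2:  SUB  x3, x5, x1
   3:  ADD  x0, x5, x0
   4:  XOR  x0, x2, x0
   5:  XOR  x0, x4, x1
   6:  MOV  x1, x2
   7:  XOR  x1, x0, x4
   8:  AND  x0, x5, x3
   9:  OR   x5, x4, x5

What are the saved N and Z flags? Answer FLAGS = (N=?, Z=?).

FLAGS = (N=1, Z=0)

after  0: x0=0x71 x1=0x01 x2=0x76 x3=0x44 x4=0xe4 x5=0x0d  N=0 Z=0
after  1: x0=0x71 x1=0x01 x2=0xed x3=0x44 x4=0xe4 x5=0x0d  N=1 Z=0
after  2: x0=0x71 x1=0x01 x2=0xed x3=0x0c x4=0xe4 x5=0x0d  N=0 Z=0
after  3: x0=0x7e x1=0x01 x2=0xed x3=0x0c x4=0xe4 x5=0x0d  N=0 Z=0
after  4: x0=0x93 x1=0x01 x2=0xed x3=0x0c x4=0xe4 x5=0x0d  N=1 Z=0
after  5: x0=0xe5 x1=0x01 x2=0xed x3=0x0c x4=0xe4 x5=0x0d  N=1 Z=0
-- IRQ taken; context saved, return-PC = 6 --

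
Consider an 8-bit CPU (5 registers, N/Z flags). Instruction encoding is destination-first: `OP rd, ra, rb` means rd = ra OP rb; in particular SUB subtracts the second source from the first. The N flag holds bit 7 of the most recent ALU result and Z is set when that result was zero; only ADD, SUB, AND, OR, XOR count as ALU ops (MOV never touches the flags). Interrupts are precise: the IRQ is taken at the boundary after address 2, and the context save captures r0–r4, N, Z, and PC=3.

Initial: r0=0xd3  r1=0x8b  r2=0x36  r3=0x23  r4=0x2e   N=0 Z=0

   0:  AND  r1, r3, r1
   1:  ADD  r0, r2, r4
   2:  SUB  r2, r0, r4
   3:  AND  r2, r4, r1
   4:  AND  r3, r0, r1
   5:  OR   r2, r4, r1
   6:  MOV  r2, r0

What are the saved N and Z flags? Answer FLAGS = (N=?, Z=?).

after  0: r0=0xd3 r1=0x03 r2=0x36 r3=0x23 r4=0x2e  N=0 Z=0
after  1: r0=0x64 r1=0x03 r2=0x36 r3=0x23 r4=0x2e  N=0 Z=0
after  2: r0=0x64 r1=0x03 r2=0x36 r3=0x23 r4=0x2e  N=0 Z=0
-- IRQ taken; context saved, return-PC = 3 --

FLAGS = (N=0, Z=0)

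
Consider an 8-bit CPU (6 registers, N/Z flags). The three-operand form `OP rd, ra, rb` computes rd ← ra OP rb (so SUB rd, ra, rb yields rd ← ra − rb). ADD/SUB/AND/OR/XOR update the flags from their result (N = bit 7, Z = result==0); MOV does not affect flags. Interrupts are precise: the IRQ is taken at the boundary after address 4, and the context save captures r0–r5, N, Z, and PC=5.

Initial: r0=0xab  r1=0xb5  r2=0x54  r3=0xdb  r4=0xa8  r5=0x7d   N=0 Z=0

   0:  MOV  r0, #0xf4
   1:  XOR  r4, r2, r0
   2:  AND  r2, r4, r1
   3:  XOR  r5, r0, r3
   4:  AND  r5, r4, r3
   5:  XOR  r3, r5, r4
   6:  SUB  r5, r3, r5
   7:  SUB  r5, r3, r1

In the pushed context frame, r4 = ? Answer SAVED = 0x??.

SAVED = 0xa0

after  0: r0=0xf4 r1=0xb5 r2=0x54 r3=0xdb r4=0xa8 r5=0x7d  N=0 Z=0
after  1: r0=0xf4 r1=0xb5 r2=0x54 r3=0xdb r4=0xa0 r5=0x7d  N=1 Z=0
after  2: r0=0xf4 r1=0xb5 r2=0xa0 r3=0xdb r4=0xa0 r5=0x7d  N=1 Z=0
after  3: r0=0xf4 r1=0xb5 r2=0xa0 r3=0xdb r4=0xa0 r5=0x2f  N=0 Z=0
after  4: r0=0xf4 r1=0xb5 r2=0xa0 r3=0xdb r4=0xa0 r5=0x80  N=1 Z=0
-- IRQ taken; context saved, return-PC = 5 --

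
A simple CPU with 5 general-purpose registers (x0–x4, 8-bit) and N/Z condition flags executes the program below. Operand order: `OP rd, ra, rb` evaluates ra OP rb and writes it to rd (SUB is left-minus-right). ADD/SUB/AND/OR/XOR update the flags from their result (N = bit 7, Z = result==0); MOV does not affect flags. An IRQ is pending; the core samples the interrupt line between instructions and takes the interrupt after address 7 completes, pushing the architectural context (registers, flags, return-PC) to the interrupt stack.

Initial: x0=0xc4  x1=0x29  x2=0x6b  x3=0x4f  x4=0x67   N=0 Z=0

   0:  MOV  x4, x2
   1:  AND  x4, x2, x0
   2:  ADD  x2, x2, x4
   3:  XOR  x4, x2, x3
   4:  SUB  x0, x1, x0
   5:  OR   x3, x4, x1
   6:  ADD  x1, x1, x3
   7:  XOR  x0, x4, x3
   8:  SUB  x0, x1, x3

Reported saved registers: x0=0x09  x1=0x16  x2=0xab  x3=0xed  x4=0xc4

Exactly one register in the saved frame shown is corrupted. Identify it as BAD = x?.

BAD = x4

after  0: x0=0xc4 x1=0x29 x2=0x6b x3=0x4f x4=0x6b  N=0 Z=0
after  1: x0=0xc4 x1=0x29 x2=0x6b x3=0x4f x4=0x40  N=0 Z=0
after  2: x0=0xc4 x1=0x29 x2=0xab x3=0x4f x4=0x40  N=1 Z=0
after  3: x0=0xc4 x1=0x29 x2=0xab x3=0x4f x4=0xe4  N=1 Z=0
after  4: x0=0x65 x1=0x29 x2=0xab x3=0x4f x4=0xe4  N=0 Z=0
after  5: x0=0x65 x1=0x29 x2=0xab x3=0xed x4=0xe4  N=1 Z=0
after  6: x0=0x65 x1=0x16 x2=0xab x3=0xed x4=0xe4  N=0 Z=0
after  7: x0=0x09 x1=0x16 x2=0xab x3=0xed x4=0xe4  N=0 Z=0
-- IRQ taken; context saved, return-PC = 8 --
mismatch: x4: reported 0xc4 vs actual 0xe4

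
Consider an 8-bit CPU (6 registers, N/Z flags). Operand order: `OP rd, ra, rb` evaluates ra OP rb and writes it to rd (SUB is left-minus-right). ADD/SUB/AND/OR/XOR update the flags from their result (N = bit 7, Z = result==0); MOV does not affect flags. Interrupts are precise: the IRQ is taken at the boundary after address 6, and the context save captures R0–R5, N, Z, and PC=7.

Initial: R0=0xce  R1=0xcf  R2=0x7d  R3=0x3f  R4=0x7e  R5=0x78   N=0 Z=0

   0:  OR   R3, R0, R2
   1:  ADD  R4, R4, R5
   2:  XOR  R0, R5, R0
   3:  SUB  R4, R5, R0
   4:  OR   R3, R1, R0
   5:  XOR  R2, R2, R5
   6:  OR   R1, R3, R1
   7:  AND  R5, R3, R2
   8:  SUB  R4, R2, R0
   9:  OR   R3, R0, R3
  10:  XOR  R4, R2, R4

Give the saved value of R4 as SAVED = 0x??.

after  0: R0=0xce R1=0xcf R2=0x7d R3=0xff R4=0x7e R5=0x78  N=1 Z=0
after  1: R0=0xce R1=0xcf R2=0x7d R3=0xff R4=0xf6 R5=0x78  N=1 Z=0
after  2: R0=0xb6 R1=0xcf R2=0x7d R3=0xff R4=0xf6 R5=0x78  N=1 Z=0
after  3: R0=0xb6 R1=0xcf R2=0x7d R3=0xff R4=0xc2 R5=0x78  N=1 Z=0
after  4: R0=0xb6 R1=0xcf R2=0x7d R3=0xff R4=0xc2 R5=0x78  N=1 Z=0
after  5: R0=0xb6 R1=0xcf R2=0x05 R3=0xff R4=0xc2 R5=0x78  N=0 Z=0
after  6: R0=0xb6 R1=0xff R2=0x05 R3=0xff R4=0xc2 R5=0x78  N=1 Z=0
-- IRQ taken; context saved, return-PC = 7 --

SAVED = 0xc2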